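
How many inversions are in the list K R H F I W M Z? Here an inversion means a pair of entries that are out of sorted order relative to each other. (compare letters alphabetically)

9 inversions

Element-by-element contributions:
K → H, F, I → 3
R → H, F, I, M → 4
H → F → 1
F → none → 0
I → none → 0
W → M → 1
M → none → 0
Z → none → 0
Sum: 3 + 4 + 1 + 0 + 0 + 1 + 0 + 0 = 9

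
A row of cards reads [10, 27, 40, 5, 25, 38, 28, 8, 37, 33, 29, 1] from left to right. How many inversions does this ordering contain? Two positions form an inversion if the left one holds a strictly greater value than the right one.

34 out-of-order pairs

Count, for each position, how many later elements it exceeds:
10: 3
27: 4
40: 9
5: 1
25: 2
38: 6
28: 2
8: 1
37: 3
33: 2
29: 1
1: 0
Sum: 3 + 4 + 9 + 1 + 2 + 6 + 2 + 1 + 3 + 2 + 1 + 0 = 34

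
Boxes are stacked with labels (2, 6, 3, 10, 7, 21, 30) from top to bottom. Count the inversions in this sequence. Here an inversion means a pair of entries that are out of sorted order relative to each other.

Listing every pair i<j with a[i]>a[j] (using 0-based positions):
(1,2): 6 > 3
(3,4): 10 > 7
That's 2 pairs.

2 inversions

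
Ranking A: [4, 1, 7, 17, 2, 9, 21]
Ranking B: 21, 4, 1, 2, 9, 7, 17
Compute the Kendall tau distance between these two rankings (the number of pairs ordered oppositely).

10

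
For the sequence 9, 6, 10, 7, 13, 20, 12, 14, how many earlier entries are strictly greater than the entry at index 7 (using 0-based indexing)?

The element at index 7 is 14.
Elements before it: 9, 6, 10, 7, 13, 20, 12
Those larger than 14: 20

1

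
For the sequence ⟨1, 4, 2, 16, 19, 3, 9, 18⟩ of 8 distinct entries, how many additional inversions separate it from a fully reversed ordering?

Maximum inversions for 8 distinct elements is C(8, 2) = 8·7/2 = 28.
Current inversions — for each element, count later smaller elements:
1: 0
4: 2
2: 0
16: 2
19: 3
3: 0
9: 0
18: 0
Current total: 0 + 2 + 0 + 2 + 3 + 0 + 0 + 0 = 7
Shortfall: 28 − 7 = 21

21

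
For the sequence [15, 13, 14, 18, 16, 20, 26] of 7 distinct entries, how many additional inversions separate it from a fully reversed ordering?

18 inversions short

Maximum inversions for 7 distinct elements is C(7, 2) = 7·6/2 = 21.
Current inversions — for each element, count later smaller elements:
15: 2
13: 0
14: 0
18: 1
16: 0
20: 0
26: 0
Current total: 2 + 0 + 0 + 1 + 0 + 0 + 0 = 3
Shortfall: 21 − 3 = 18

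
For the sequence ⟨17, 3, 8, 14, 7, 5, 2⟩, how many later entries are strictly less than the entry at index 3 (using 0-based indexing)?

The element at index 3 is 14.
Elements after it: 7, 5, 2
Those smaller than 14: 7, 5, 2

3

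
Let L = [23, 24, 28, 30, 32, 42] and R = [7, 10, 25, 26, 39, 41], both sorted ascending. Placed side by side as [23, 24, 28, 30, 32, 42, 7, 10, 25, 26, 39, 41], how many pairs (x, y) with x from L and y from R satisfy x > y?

For each element r of the right run, count left-run elements greater than r:
r = 7: 23, 24, 28, 30, 32, 42 → 6
r = 10: 23, 24, 28, 30, 32, 42 → 6
r = 25: 28, 30, 32, 42 → 4
r = 26: 28, 30, 32, 42 → 4
r = 39: 42 → 1
r = 41: 42 → 1
Cross-inversions: 6 + 6 + 4 + 4 + 1 + 1 = 22

22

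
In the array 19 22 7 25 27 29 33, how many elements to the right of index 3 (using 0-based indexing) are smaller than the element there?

0 such elements

The element at index 3 is 25.
Elements after it: 27, 29, 33
None of them are smaller than 25.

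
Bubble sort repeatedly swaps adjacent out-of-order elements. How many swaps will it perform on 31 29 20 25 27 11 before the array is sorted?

Minimum adjacent swaps = number of inversions (each swap of adjacent out-of-order elements removes one inversion and no swap can remove more).
Count inversions — for each element, later elements that are smaller:
31: 29, 20, 25, 27, 11 → 5
29: 20, 25, 27, 11 → 4
20: 11 → 1
25: 11 → 1
27: 11 → 1
11: none → 0
Total inversions: 5 + 4 + 1 + 1 + 1 + 0 = 12

12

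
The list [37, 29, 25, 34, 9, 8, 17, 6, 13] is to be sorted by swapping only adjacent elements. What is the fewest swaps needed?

29 adjacent swaps

Minimum adjacent swaps = number of inversions (each swap of adjacent out-of-order elements removes one inversion and no swap can remove more).
Count inversions — for each element, later elements that are smaller:
37: 29, 25, 34, 9, 8, 17, 6, 13 → 8
29: 25, 9, 8, 17, 6, 13 → 6
25: 9, 8, 17, 6, 13 → 5
34: 9, 8, 17, 6, 13 → 5
9: 8, 6 → 2
8: 6 → 1
17: 6, 13 → 2
6: none → 0
13: none → 0
Total inversions: 8 + 6 + 5 + 5 + 2 + 1 + 2 + 0 + 0 = 29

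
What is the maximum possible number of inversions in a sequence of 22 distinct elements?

231 inversions

The maximum occurs when the array is in strictly decreasing order: every one of the C(22, 2) pairs is inverted.
C(22, 2) = 22·21/2 = 231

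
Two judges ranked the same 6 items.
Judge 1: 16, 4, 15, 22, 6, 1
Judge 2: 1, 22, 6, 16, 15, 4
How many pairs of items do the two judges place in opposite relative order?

Assign each item its position (1..6) in the first ordering, then rewrite the second ordering as that position sequence:
positions: 16→1, 4→2, 15→3, 22→4, 6→5, 1→6
second ordering as positions: [6, 4, 5, 1, 3, 2]
Discordant pairs = inversions in this position sequence.
6: 4, 5, 1, 3, 2 → 5
4: 1, 3, 2 → 3
5: 1, 3, 2 → 3
1: 0
3: 2 → 1
2: 0
Total: 5 + 3 + 3 + 0 + 1 + 0 = 12

12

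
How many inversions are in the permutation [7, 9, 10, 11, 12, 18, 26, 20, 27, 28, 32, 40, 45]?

Count, for each position, how many later elements it exceeds:
7: 0
9: 0
10: 0
11: 0
12: 0
18: 0
26: 1
20: 0
27: 0
28: 0
32: 0
40: 0
45: 0
Sum: 0 + 0 + 0 + 0 + 0 + 0 + 1 + 0 + 0 + 0 + 0 + 0 + 0 = 1

1 out-of-order pair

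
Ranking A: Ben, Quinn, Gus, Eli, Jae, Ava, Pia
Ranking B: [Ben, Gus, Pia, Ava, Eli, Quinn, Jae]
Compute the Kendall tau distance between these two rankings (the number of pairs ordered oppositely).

Assign each item its position (1..7) in the first ordering, then rewrite the second ordering as that position sequence:
positions: Ben→1, Quinn→2, Gus→3, Eli→4, Jae→5, Ava→6, Pia→7
second ordering as positions: [1, 3, 7, 6, 4, 2, 5]
Discordant pairs = inversions in this position sequence.
1: 0
3: 2 → 1
7: 6, 4, 2, 5 → 4
6: 4, 2, 5 → 3
4: 2 → 1
2: 0
5: 0
Total: 0 + 1 + 4 + 3 + 1 + 0 + 0 = 9

There are 9 discordant pairs.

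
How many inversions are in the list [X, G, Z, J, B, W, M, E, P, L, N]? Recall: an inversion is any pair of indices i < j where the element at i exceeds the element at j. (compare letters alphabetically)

Element-by-element contributions:
X: 9
G: 2
Z: 8
J: 2
B: 0
W: 5
M: 2
E: 0
P: 2
L: 0
N: 0
Sum: 9 + 2 + 8 + 2 + 0 + 5 + 2 + 0 + 2 + 0 + 0 = 30

30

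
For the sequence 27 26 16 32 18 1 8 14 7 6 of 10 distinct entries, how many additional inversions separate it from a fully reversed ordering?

9 inversions short

Maximum inversions for 10 distinct elements is C(10, 2) = 10·9/2 = 45.
Current inversions — for each element, count later smaller elements:
27: 8
26: 7
16: 5
32: 6
18: 5
1: 0
8: 2
14: 2
7: 1
6: 0
Current total: 8 + 7 + 5 + 6 + 5 + 0 + 2 + 2 + 1 + 0 = 36
Shortfall: 45 − 36 = 9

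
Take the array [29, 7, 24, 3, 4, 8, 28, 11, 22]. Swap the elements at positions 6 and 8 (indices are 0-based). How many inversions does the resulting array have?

Positions 6 and 8 hold 28 and 22; after swapping, the array is [29, 7, 24, 3, 4, 8, 22, 11, 28].
Count, for each position, how many later elements it exceeds:
29: 8
7: 2
24: 5
3: 0
4: 0
8: 0
22: 1
11: 0
28: 0
Sum: 8 + 2 + 5 + 0 + 0 + 0 + 1 + 0 + 0 = 16

Inversions: 16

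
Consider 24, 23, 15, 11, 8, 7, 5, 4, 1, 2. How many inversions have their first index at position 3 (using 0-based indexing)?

6

The element at index 3 is 11.
Elements after it: 8, 7, 5, 4, 1, 2
Those smaller than 11: 8, 7, 5, 4, 1, 2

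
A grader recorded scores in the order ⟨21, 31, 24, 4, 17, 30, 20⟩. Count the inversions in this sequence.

12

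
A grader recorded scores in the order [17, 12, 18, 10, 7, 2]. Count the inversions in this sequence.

13

Count, for each position, how many later elements it exceeds:
17 → 12, 10, 7, 2 → 4
12 → 10, 7, 2 → 3
18 → 10, 7, 2 → 3
10 → 7, 2 → 2
7 → 2 → 1
2 → none → 0
Sum: 4 + 3 + 3 + 2 + 1 + 0 = 13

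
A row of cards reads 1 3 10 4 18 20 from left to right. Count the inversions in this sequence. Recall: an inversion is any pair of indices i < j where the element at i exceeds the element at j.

Out-of-order pairs: 1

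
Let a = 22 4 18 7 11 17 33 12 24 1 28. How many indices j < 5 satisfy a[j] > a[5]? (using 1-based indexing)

The element at index 5 is 11.
Elements before it: 22, 4, 18, 7
Those larger than 11: 22, 18

2 such elements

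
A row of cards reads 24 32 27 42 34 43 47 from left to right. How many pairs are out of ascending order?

2 inversions

Listing every pair i<j with a[i]>a[j] (using 1-based positions):
(2,3): 32 > 27
(4,5): 42 > 34
That's 2 pairs.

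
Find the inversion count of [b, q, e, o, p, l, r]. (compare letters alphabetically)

6

Out-of-order index pairs (0-indexed):
(1,2): q > e
(1,3): q > o
(1,4): q > p
(1,5): q > l
(3,5): o > l
(4,5): p > l
That's 6 pairs.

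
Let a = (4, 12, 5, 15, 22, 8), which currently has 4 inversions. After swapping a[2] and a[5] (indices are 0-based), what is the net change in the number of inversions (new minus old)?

Positions 2 and 5 hold 5 and 8; after swapping, the array is [4, 12, 8, 15, 22, 5].
Count, for each position, how many later elements it exceeds:
4: 0
12: 2
8: 1
15: 1
22: 1
5: 0
Sum: 0 + 2 + 1 + 1 + 1 + 0 = 5
Change: 5 − 4 = +1

+1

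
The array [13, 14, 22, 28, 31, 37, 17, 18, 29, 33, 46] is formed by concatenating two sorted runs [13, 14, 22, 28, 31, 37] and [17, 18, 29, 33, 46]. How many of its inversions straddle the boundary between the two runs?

11

Count, for every r in R, how many entries of L exceed r:
r = 17: 22, 28, 31, 37 → 4
r = 18: 22, 28, 31, 37 → 4
r = 29: 31, 37 → 2
r = 33: 37 → 1
r = 46: none → 0
Cross-inversions: 4 + 4 + 2 + 1 + 0 = 11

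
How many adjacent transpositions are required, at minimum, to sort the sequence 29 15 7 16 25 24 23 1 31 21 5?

Swaps: 31

Minimum adjacent swaps = number of inversions (each swap of adjacent out-of-order elements removes one inversion and no swap can remove more).
Count inversions — for each element, later elements that are smaller:
29: 15, 7, 16, 25, 24, 23, 1, 21, 5 → 9
15: 7, 1, 5 → 3
7: 1, 5 → 2
16: 1, 5 → 2
25: 24, 23, 1, 21, 5 → 5
24: 23, 1, 21, 5 → 4
23: 1, 21, 5 → 3
1: none → 0
31: 21, 5 → 2
21: 5 → 1
5: none → 0
Total inversions: 9 + 3 + 2 + 2 + 5 + 4 + 3 + 0 + 2 + 1 + 0 = 31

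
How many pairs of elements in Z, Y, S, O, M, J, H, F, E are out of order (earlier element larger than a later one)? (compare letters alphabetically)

36 inversions

For each element, count later entries that are smaller:
Z → Y, S, O, M, J, H, F, E → 8
Y → S, O, M, J, H, F, E → 7
S → O, M, J, H, F, E → 6
O → M, J, H, F, E → 5
M → J, H, F, E → 4
J → H, F, E → 3
H → F, E → 2
F → E → 1
E → none → 0
Sum: 8 + 7 + 6 + 5 + 4 + 3 + 2 + 1 + 0 = 36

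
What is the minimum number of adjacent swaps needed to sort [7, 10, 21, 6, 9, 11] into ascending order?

The minimum number of adjacent swaps to sort an array equals its inversion count, since every such swap removes exactly one inversion.
Count inversions — for each element, later elements that are smaller:
7: 6 → 1
10: 6, 9 → 2
21: 6, 9, 11 → 3
6: none → 0
9: none → 0
11: none → 0
Total inversions: 1 + 2 + 3 + 0 + 0 + 0 = 6

Swaps: 6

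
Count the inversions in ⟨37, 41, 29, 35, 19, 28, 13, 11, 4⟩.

33

Count, for each position, how many later elements it exceeds:
37: 7
41: 7
29: 5
35: 5
19: 3
28: 3
13: 2
11: 1
4: 0
Sum: 7 + 7 + 5 + 5 + 3 + 3 + 2 + 1 + 0 = 33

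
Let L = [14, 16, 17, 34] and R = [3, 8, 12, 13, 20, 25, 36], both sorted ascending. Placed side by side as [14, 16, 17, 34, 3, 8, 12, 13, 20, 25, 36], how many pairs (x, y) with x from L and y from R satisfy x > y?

18 split inversions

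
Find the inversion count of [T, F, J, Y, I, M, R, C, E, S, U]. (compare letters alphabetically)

26

Count, for each position, how many later elements it exceeds:
T: 8
F: 2
J: 3
Y: 7
I: 2
M: 2
R: 2
C: 0
E: 0
S: 0
U: 0
Sum: 8 + 2 + 3 + 7 + 2 + 2 + 2 + 0 + 0 + 0 + 0 = 26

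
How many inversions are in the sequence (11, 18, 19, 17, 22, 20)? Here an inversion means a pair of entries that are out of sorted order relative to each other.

Sweep left to right; for each value list the smaller values that follow it:
11 → none → 0
18 → 17 → 1
19 → 17 → 1
17 → none → 0
22 → 20 → 1
20 → none → 0
Sum: 0 + 1 + 1 + 0 + 1 + 0 = 3

Out-of-order pairs: 3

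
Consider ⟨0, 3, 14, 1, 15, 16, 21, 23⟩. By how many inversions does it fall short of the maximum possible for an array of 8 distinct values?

Maximum inversions for 8 distinct elements is C(8, 2) = 8·7/2 = 28.
Current inversions — for each element, count later smaller elements:
0: 0
3: 1
14: 1
1: 0
15: 0
16: 0
21: 0
23: 0
Current total: 0 + 1 + 1 + 0 + 0 + 0 + 0 + 0 = 2
Shortfall: 28 − 2 = 26

26 inversions short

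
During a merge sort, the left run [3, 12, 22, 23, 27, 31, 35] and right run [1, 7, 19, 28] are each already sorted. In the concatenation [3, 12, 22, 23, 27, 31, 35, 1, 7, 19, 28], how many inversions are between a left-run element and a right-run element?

Count, for every r in R, how many entries of L exceed r:
r = 1: 3, 12, 22, 23, 27, 31, 35 → 7
r = 7: 12, 22, 23, 27, 31, 35 → 6
r = 19: 22, 23, 27, 31, 35 → 5
r = 28: 31, 35 → 2
Cross-inversions: 7 + 6 + 5 + 2 = 20

20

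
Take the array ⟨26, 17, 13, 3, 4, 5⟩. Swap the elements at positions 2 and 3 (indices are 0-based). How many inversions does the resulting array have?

11

Positions 2 and 3 hold 13 and 3; after swapping, the array is [26, 17, 3, 13, 4, 5].
Element-by-element contributions:
26 → 17, 3, 13, 4, 5 → 5
17 → 3, 13, 4, 5 → 4
3 → none → 0
13 → 4, 5 → 2
4 → none → 0
5 → none → 0
Sum: 5 + 4 + 0 + 2 + 0 + 0 = 11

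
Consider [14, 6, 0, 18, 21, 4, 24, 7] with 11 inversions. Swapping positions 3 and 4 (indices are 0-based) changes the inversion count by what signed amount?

+1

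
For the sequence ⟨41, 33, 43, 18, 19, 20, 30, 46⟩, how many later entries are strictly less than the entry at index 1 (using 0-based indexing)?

4

The element at index 1 is 33.
Elements after it: 43, 18, 19, 20, 30, 46
Those smaller than 33: 18, 19, 20, 30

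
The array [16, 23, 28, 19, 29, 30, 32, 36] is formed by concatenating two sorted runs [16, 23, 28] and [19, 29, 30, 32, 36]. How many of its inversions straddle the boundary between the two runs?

There are 2 cross-inversions.

Take each right-half value and tally the left-half values above it:
r = 19: 23, 28 → 2
r = 29: none → 0
r = 30: none → 0
r = 32: none → 0
r = 36: none → 0
Cross-inversions: 2 + 0 + 0 + 0 + 0 = 2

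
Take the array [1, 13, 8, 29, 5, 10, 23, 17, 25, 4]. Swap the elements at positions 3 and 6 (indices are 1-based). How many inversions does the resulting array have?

19

Positions 3 and 6 hold 8 and 10; after swapping, the array is [1, 13, 10, 29, 5, 8, 23, 17, 25, 4].
Element-by-element contributions:
1: 0
13: 4
10: 3
29: 6
5: 1
8: 1
23: 2
17: 1
25: 1
4: 0
Sum: 0 + 4 + 3 + 6 + 1 + 1 + 2 + 1 + 1 + 0 = 19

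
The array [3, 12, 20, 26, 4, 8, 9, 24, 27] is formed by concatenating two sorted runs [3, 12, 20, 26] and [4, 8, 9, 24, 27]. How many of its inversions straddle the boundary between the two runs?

For each element r of the right run, count left-run elements greater than r:
r = 4: 12, 20, 26 → 3
r = 8: 12, 20, 26 → 3
r = 9: 12, 20, 26 → 3
r = 24: 26 → 1
r = 27: none → 0
Cross-inversions: 3 + 3 + 3 + 1 + 0 = 10

10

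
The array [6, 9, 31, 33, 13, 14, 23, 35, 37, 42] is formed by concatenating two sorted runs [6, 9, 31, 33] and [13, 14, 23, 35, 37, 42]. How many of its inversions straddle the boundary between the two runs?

Count, for every r in R, how many entries of L exceed r:
r = 13: 31, 33 → 2
r = 14: 31, 33 → 2
r = 23: 31, 33 → 2
r = 35: none → 0
r = 37: none → 0
r = 42: none → 0
Cross-inversions: 2 + 2 + 2 + 0 + 0 + 0 = 6

6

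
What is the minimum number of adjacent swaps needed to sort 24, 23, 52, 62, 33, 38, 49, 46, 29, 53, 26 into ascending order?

There are 25 swaps.

Minimum adjacent swaps = number of inversions (each swap of adjacent out-of-order elements removes one inversion and no swap can remove more).
Count inversions — for each element, later elements that are smaller:
24: 23 → 1
23: none → 0
52: 33, 38, 49, 46, 29, 26 → 6
62: 33, 38, 49, 46, 29, 53, 26 → 7
33: 29, 26 → 2
38: 29, 26 → 2
49: 46, 29, 26 → 3
46: 29, 26 → 2
29: 26 → 1
53: 26 → 1
26: none → 0
Total inversions: 1 + 0 + 6 + 7 + 2 + 2 + 3 + 2 + 1 + 1 + 0 = 25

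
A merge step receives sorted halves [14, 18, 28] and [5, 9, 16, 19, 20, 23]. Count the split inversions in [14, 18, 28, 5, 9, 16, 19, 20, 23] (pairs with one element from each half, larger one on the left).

11 split inversions

Take each right-half value and tally the left-half values above it:
r = 5: 14, 18, 28 → 3
r = 9: 14, 18, 28 → 3
r = 16: 18, 28 → 2
r = 19: 28 → 1
r = 20: 28 → 1
r = 23: 28 → 1
Cross-inversions: 3 + 3 + 2 + 1 + 1 + 1 = 11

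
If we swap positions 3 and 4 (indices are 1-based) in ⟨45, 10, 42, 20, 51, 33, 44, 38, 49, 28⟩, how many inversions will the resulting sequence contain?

20

Positions 3 and 4 hold 42 and 20; after swapping, the array is [45, 10, 20, 42, 51, 33, 44, 38, 49, 28].
Sweep left to right; for each value list the smaller values that follow it:
45 → 10, 20, 42, 33, 44, 38, 28 → 7
10 → none → 0
20 → none → 0
42 → 33, 38, 28 → 3
51 → 33, 44, 38, 49, 28 → 5
33 → 28 → 1
44 → 38, 28 → 2
38 → 28 → 1
49 → 28 → 1
28 → none → 0
Sum: 7 + 0 + 0 + 3 + 5 + 1 + 2 + 1 + 1 + 0 = 20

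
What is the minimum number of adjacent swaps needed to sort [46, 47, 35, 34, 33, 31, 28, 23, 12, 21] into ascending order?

Adjacent swaps: 43

Each adjacent swap fixes exactly one inversion, so the minimum swap count equals the number of inversions.
Count inversions — for each element, later elements that are smaller:
46: 35, 34, 33, 31, 28, 23, 12, 21 → 8
47: 35, 34, 33, 31, 28, 23, 12, 21 → 8
35: 34, 33, 31, 28, 23, 12, 21 → 7
34: 33, 31, 28, 23, 12, 21 → 6
33: 31, 28, 23, 12, 21 → 5
31: 28, 23, 12, 21 → 4
28: 23, 12, 21 → 3
23: 12, 21 → 2
12: none → 0
21: none → 0
Total inversions: 8 + 8 + 7 + 6 + 5 + 4 + 3 + 2 + 0 + 0 = 43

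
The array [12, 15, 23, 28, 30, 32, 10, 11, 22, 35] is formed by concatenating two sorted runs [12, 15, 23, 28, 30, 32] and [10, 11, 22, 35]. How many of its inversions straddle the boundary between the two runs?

16 split inversions

Count, for every r in R, how many entries of L exceed r:
r = 10: 12, 15, 23, 28, 30, 32 → 6
r = 11: 12, 15, 23, 28, 30, 32 → 6
r = 22: 23, 28, 30, 32 → 4
r = 35: none → 0
Cross-inversions: 6 + 6 + 4 + 0 = 16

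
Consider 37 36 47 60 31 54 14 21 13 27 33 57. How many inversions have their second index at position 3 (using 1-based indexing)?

The element at index 3 is 47.
Elements before it: 37, 36
None of them are larger than 47.

0 such elements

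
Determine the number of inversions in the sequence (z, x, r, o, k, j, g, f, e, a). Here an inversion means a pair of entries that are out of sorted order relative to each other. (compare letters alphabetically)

45 inversions

Element-by-element contributions:
z → x, r, o, k, j, g, f, e, a → 9
x → r, o, k, j, g, f, e, a → 8
r → o, k, j, g, f, e, a → 7
o → k, j, g, f, e, a → 6
k → j, g, f, e, a → 5
j → g, f, e, a → 4
g → f, e, a → 3
f → e, a → 2
e → a → 1
a → none → 0
Sum: 9 + 8 + 7 + 6 + 5 + 4 + 3 + 2 + 1 + 0 = 45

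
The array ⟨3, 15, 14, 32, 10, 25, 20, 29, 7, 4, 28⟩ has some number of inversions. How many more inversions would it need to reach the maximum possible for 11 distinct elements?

Maximum inversions for 11 distinct elements is C(11, 2) = 11·10/2 = 55.
Current inversions — for each element, count later smaller elements:
3: 0
15: 4
14: 3
32: 7
10: 2
25: 3
20: 2
29: 3
7: 1
4: 0
28: 0
Current total: 0 + 4 + 3 + 7 + 2 + 3 + 2 + 3 + 1 + 0 + 0 = 25
Shortfall: 55 − 25 = 30

30 inversions short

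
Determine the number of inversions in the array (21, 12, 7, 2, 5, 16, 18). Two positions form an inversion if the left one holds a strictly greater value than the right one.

Count, for each position, how many later elements it exceeds:
21: 6
12: 3
7: 2
2: 0
5: 0
16: 0
18: 0
Sum: 6 + 3 + 2 + 0 + 0 + 0 + 0 = 11

11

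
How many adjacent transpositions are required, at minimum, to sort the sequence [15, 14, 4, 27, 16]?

4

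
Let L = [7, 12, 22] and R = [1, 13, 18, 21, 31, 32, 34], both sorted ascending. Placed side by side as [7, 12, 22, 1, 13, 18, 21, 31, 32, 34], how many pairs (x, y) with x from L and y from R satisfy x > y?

Cross-inversions: 6

Take each right-half value and tally the left-half values above it:
r = 1: 7, 12, 22 → 3
r = 13: 22 → 1
r = 18: 22 → 1
r = 21: 22 → 1
r = 31: none → 0
r = 32: none → 0
r = 34: none → 0
Cross-inversions: 3 + 1 + 1 + 1 + 0 + 0 + 0 = 6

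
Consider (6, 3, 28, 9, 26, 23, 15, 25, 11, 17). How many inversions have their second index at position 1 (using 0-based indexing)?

1

The element at index 1 is 3.
Elements before it: 6
Those larger than 3: 6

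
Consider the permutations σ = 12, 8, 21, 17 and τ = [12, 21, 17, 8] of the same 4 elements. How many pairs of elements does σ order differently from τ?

2 discordant pairs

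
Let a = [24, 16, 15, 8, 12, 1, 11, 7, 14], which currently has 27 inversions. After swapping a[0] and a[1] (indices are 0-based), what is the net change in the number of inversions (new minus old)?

Positions 0 and 1 hold 24 and 16; after swapping, the array is [16, 24, 15, 8, 12, 1, 11, 7, 14].
For each element, count later entries that are smaller:
16: 7
24: 7
15: 6
8: 2
12: 3
1: 0
11: 1
7: 0
14: 0
Sum: 7 + 7 + 6 + 2 + 3 + 0 + 1 + 0 + 0 = 26
Change: 26 − 27 = -1

-1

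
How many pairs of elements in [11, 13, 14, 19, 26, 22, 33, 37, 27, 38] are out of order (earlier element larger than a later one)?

Sweep left to right; for each value list the smaller values that follow it:
11 → none → 0
13 → none → 0
14 → none → 0
19 → none → 0
26 → 22 → 1
22 → none → 0
33 → 27 → 1
37 → 27 → 1
27 → none → 0
38 → none → 0
Sum: 0 + 0 + 0 + 0 + 1 + 0 + 1 + 1 + 0 + 0 = 3

3 out-of-order pairs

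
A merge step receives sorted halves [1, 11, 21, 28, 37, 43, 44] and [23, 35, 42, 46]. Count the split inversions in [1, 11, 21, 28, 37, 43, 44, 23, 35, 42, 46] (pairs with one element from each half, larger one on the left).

Count, for every r in R, how many entries of L exceed r:
r = 23: 28, 37, 43, 44 → 4
r = 35: 37, 43, 44 → 3
r = 42: 43, 44 → 2
r = 46: none → 0
Cross-inversions: 4 + 3 + 2 + 0 = 9

9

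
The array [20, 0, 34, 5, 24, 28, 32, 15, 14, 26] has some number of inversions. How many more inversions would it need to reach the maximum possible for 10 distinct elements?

25

Maximum inversions for 10 distinct elements is C(10, 2) = 10·9/2 = 45.
Current inversions — for each element, count later smaller elements:
20: 4
0: 0
34: 7
5: 0
24: 2
28: 3
32: 3
15: 1
14: 0
26: 0
Current total: 4 + 0 + 7 + 0 + 2 + 3 + 3 + 1 + 0 + 0 = 20
Shortfall: 45 − 20 = 25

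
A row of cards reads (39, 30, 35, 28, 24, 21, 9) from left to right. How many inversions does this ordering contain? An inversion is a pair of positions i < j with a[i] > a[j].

20

For each element, count later entries that are smaller:
39 → 30, 35, 28, 24, 21, 9 → 6
30 → 28, 24, 21, 9 → 4
35 → 28, 24, 21, 9 → 4
28 → 24, 21, 9 → 3
24 → 21, 9 → 2
21 → 9 → 1
9 → none → 0
Sum: 6 + 4 + 4 + 3 + 2 + 1 + 0 = 20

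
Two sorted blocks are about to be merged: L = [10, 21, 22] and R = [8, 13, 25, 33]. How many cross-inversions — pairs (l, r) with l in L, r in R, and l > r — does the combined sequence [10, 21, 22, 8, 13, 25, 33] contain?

5 cross-inversions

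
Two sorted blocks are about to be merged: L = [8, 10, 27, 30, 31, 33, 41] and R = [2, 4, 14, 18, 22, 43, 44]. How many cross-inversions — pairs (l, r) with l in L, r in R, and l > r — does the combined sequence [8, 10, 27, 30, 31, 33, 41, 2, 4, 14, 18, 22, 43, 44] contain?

29 cross-inversions

For each element r of the right run, count left-run elements greater than r:
r = 2: 8, 10, 27, 30, 31, 33, 41 → 7
r = 4: 8, 10, 27, 30, 31, 33, 41 → 7
r = 14: 27, 30, 31, 33, 41 → 5
r = 18: 27, 30, 31, 33, 41 → 5
r = 22: 27, 30, 31, 33, 41 → 5
r = 43: none → 0
r = 44: none → 0
Cross-inversions: 7 + 7 + 5 + 5 + 5 + 0 + 0 = 29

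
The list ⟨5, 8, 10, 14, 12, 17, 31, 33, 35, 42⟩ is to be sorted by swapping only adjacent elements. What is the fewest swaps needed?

There is 1 swap.

The minimum number of adjacent swaps to sort an array equals its inversion count, since every such swap removes exactly one inversion.
Count inversions — for each element, later elements that are smaller:
5: none → 0
8: none → 0
10: none → 0
14: 12 → 1
12: none → 0
17: none → 0
31: none → 0
33: none → 0
35: none → 0
42: none → 0
Total inversions: 0 + 0 + 0 + 1 + 0 + 0 + 0 + 0 + 0 + 0 = 1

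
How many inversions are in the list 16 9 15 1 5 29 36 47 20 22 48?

14 inversions

For each element, count later entries that are smaller:
16 → 9, 15, 1, 5 → 4
9 → 1, 5 → 2
15 → 1, 5 → 2
1 → none → 0
5 → none → 0
29 → 20, 22 → 2
36 → 20, 22 → 2
47 → 20, 22 → 2
20 → none → 0
22 → none → 0
48 → none → 0
Sum: 4 + 2 + 2 + 0 + 0 + 2 + 2 + 2 + 0 + 0 + 0 = 14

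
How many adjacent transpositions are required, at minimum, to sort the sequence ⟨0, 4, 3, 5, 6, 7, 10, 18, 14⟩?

2 adjacent swaps

Each adjacent swap fixes exactly one inversion, so the minimum swap count equals the number of inversions.
Count inversions — for each element, later elements that are smaller:
0: none → 0
4: 3 → 1
3: none → 0
5: none → 0
6: none → 0
7: none → 0
10: none → 0
18: 14 → 1
14: none → 0
Total inversions: 0 + 1 + 0 + 0 + 0 + 0 + 0 + 1 + 0 = 2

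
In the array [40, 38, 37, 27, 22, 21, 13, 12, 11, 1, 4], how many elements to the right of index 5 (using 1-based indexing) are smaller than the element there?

6

The element at index 5 is 22.
Elements after it: 21, 13, 12, 11, 1, 4
Those smaller than 22: 21, 13, 12, 11, 1, 4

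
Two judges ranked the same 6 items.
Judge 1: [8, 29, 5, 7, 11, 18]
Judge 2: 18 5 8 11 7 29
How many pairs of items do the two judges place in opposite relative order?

Assign each item its position (1..6) in the first ordering, then rewrite the second ordering as that position sequence:
positions: 8→1, 29→2, 5→3, 7→4, 11→5, 18→6
second ordering as positions: [6, 3, 1, 5, 4, 2]
Discordant pairs = inversions in this position sequence.
6: 3, 1, 5, 4, 2 → 5
3: 1, 2 → 2
1: 0
5: 4, 2 → 2
4: 2 → 1
2: 0
Total: 5 + 2 + 0 + 2 + 1 + 0 = 10

10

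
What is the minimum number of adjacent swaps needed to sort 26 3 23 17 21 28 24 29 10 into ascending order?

15 adjacent swaps

Each adjacent swap fixes exactly one inversion, so the minimum swap count equals the number of inversions.
Count inversions — for each element, later elements that are smaller:
26: 3, 23, 17, 21, 24, 10 → 6
3: none → 0
23: 17, 21, 10 → 3
17: 10 → 1
21: 10 → 1
28: 24, 10 → 2
24: 10 → 1
29: 10 → 1
10: none → 0
Total inversions: 6 + 0 + 3 + 1 + 1 + 2 + 1 + 1 + 0 = 15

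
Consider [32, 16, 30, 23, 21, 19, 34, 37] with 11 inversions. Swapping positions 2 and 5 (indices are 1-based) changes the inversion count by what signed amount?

Positions 2 and 5 hold 16 and 21; after swapping, the array is [32, 21, 30, 23, 16, 19, 34, 37].
Count, for each position, how many later elements it exceeds:
32: 5
21: 2
30: 3
23: 2
16: 0
19: 0
34: 0
37: 0
Sum: 5 + 2 + 3 + 2 + 0 + 0 + 0 + 0 = 12
Change: 12 − 11 = +1

+1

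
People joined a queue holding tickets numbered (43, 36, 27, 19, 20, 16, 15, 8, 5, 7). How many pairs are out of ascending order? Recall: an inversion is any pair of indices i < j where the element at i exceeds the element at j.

Count, for each position, how many later elements it exceeds:
43: 9
36: 8
27: 7
19: 5
20: 5
16: 4
15: 3
8: 2
5: 0
7: 0
Sum: 9 + 8 + 7 + 5 + 5 + 4 + 3 + 2 + 0 + 0 = 43

Inversions: 43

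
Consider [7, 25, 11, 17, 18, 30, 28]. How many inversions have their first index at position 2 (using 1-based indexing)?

The element at index 2 is 25.
Elements after it: 11, 17, 18, 30, 28
Those smaller than 25: 11, 17, 18

3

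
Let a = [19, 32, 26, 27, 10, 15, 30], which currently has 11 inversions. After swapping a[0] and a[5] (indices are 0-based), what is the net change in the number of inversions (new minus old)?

-1

Positions 0 and 5 hold 19 and 15; after swapping, the array is [15, 32, 26, 27, 10, 19, 30].
For each element, count later entries that are smaller:
15: 1
32: 5
26: 2
27: 2
10: 0
19: 0
30: 0
Sum: 1 + 5 + 2 + 2 + 0 + 0 + 0 = 10
Change: 10 − 11 = -1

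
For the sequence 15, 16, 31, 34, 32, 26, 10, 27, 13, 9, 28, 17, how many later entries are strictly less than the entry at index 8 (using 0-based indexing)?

The element at index 8 is 13.
Elements after it: 9, 28, 17
Those smaller than 13: 9

1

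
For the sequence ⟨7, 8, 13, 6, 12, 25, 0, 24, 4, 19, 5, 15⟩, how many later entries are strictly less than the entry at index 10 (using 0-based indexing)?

The element at index 10 is 5.
Elements after it: 15
None of them are smaller than 5.

0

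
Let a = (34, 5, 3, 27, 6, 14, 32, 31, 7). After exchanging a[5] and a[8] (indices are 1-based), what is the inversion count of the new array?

Positions 5 and 8 hold 6 and 31; after swapping, the array is [34, 5, 3, 27, 31, 14, 32, 6, 7].
Element-by-element contributions:
34: 8
5: 1
3: 0
27: 3
31: 3
14: 2
32: 2
6: 0
7: 0
Sum: 8 + 1 + 0 + 3 + 3 + 2 + 2 + 0 + 0 = 19

19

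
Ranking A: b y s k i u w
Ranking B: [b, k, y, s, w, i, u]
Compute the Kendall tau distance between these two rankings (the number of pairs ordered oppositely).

4 discordant pairs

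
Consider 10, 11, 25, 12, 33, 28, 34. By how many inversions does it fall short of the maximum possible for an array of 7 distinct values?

Maximum inversions for 7 distinct elements is C(7, 2) = 7·6/2 = 21.
Current inversions — for each element, count later smaller elements:
10: 0
11: 0
25: 1
12: 0
33: 1
28: 0
34: 0
Current total: 0 + 0 + 1 + 0 + 1 + 0 + 0 = 2
Shortfall: 21 − 2 = 19

19 inversions short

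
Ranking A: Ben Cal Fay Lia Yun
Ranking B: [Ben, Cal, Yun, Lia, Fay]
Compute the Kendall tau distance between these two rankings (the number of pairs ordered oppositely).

3 discordant pairs

Assign each item its position (1..5) in the first ordering, then rewrite the second ordering as that position sequence:
positions: Ben→1, Cal→2, Fay→3, Lia→4, Yun→5
second ordering as positions: [1, 2, 5, 4, 3]
Discordant pairs = inversions in this position sequence.
1: 0
2: 0
5: 4, 3 → 2
4: 3 → 1
3: 0
Total: 0 + 0 + 2 + 1 + 0 = 3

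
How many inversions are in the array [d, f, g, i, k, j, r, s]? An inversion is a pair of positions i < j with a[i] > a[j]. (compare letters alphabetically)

Sweep left to right; for each value list the smaller values that follow it:
d → none → 0
f → none → 0
g → none → 0
i → none → 0
k → j → 1
j → none → 0
r → none → 0
s → none → 0
Sum: 0 + 0 + 0 + 0 + 1 + 0 + 0 + 0 = 1

1 out-of-order pair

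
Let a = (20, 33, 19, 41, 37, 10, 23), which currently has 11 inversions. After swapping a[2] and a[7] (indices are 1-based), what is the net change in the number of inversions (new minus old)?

-1

Positions 2 and 7 hold 33 and 23; after swapping, the array is [20, 23, 19, 41, 37, 10, 33].
For each element, count later entries that are smaller:
20: 2
23: 2
19: 1
41: 3
37: 2
10: 0
33: 0
Sum: 2 + 2 + 1 + 3 + 2 + 0 + 0 = 10
Change: 10 − 11 = -1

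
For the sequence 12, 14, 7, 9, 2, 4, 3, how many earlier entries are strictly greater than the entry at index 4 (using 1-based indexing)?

2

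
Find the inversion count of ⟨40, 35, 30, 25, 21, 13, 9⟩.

21 inversions

Count, for each position, how many later elements it exceeds:
40 → 35, 30, 25, 21, 13, 9 → 6
35 → 30, 25, 21, 13, 9 → 5
30 → 25, 21, 13, 9 → 4
25 → 21, 13, 9 → 3
21 → 13, 9 → 2
13 → 9 → 1
9 → none → 0
Sum: 6 + 5 + 4 + 3 + 2 + 1 + 0 = 21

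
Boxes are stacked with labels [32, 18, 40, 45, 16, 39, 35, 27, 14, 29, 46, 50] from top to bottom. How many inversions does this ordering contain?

Element-by-element contributions:
32 → 18, 16, 27, 14, 29 → 5
18 → 16, 14 → 2
40 → 16, 39, 35, 27, 14, 29 → 6
45 → 16, 39, 35, 27, 14, 29 → 6
16 → 14 → 1
39 → 35, 27, 14, 29 → 4
35 → 27, 14, 29 → 3
27 → 14 → 1
14 → none → 0
29 → none → 0
46 → none → 0
50 → none → 0
Sum: 5 + 2 + 6 + 6 + 1 + 4 + 3 + 1 + 0 + 0 + 0 + 0 = 28

28 inversions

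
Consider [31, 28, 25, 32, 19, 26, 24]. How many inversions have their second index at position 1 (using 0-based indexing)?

The element at index 1 is 28.
Elements before it: 31
Those larger than 28: 31

1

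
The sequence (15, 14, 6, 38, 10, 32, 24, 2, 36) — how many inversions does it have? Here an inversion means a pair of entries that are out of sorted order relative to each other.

17 out-of-order pairs

Count, for each position, how many later elements it exceeds:
15 → 14, 6, 10, 2 → 4
14 → 6, 10, 2 → 3
6 → 2 → 1
38 → 10, 32, 24, 2, 36 → 5
10 → 2 → 1
32 → 24, 2 → 2
24 → 2 → 1
2 → none → 0
36 → none → 0
Sum: 4 + 3 + 1 + 5 + 1 + 2 + 1 + 0 + 0 = 17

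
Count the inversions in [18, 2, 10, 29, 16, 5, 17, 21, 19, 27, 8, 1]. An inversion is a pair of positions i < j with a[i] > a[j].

Inversions: 33

Count, for each position, how many later elements it exceeds:
18 → 2, 10, 16, 5, 17, 8, 1 → 7
2 → 1 → 1
10 → 5, 8, 1 → 3
29 → 16, 5, 17, 21, 19, 27, 8, 1 → 8
16 → 5, 8, 1 → 3
5 → 1 → 1
17 → 8, 1 → 2
21 → 19, 8, 1 → 3
19 → 8, 1 → 2
27 → 8, 1 → 2
8 → 1 → 1
1 → none → 0
Sum: 7 + 1 + 3 + 8 + 3 + 1 + 2 + 3 + 2 + 2 + 1 + 0 = 33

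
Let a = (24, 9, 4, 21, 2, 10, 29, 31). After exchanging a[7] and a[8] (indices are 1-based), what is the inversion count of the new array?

11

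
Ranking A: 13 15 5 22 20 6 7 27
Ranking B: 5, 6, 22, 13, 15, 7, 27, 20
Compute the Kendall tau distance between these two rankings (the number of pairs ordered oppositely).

Assign each item its position (1..8) in the first ordering, then rewrite the second ordering as that position sequence:
positions: 13→1, 15→2, 5→3, 22→4, 20→5, 6→6, 7→7, 27→8
second ordering as positions: [3, 6, 4, 1, 2, 7, 8, 5]
Discordant pairs = inversions in this position sequence.
3: 1, 2 → 2
6: 4, 1, 2, 5 → 4
4: 1, 2 → 2
1: 0
2: 0
7: 5 → 1
8: 5 → 1
5: 0
Total: 2 + 4 + 2 + 0 + 0 + 1 + 1 + 0 = 10

10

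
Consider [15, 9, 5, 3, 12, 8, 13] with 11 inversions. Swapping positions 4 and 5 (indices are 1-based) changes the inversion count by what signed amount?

+1

Positions 4 and 5 hold 3 and 12; after swapping, the array is [15, 9, 5, 12, 3, 8, 13].
For each element, count later entries that are smaller:
15: 6
9: 3
5: 1
12: 2
3: 0
8: 0
13: 0
Sum: 6 + 3 + 1 + 2 + 0 + 0 + 0 = 12
Change: 12 − 11 = +1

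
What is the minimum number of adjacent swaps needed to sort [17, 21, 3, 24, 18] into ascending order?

Each adjacent swap fixes exactly one inversion, so the minimum swap count equals the number of inversions.
Count inversions — for each element, later elements that are smaller:
17: 3 → 1
21: 3, 18 → 2
3: none → 0
24: 18 → 1
18: none → 0
Total inversions: 1 + 2 + 0 + 1 + 0 = 4

4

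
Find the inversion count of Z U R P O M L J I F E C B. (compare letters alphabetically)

For each element, count later entries that are smaller:
Z: 12
U: 11
R: 10
P: 9
O: 8
M: 7
L: 6
J: 5
I: 4
F: 3
E: 2
C: 1
B: 0
Sum: 12 + 11 + 10 + 9 + 8 + 7 + 6 + 5 + 4 + 3 + 2 + 1 + 0 = 78

78 inversions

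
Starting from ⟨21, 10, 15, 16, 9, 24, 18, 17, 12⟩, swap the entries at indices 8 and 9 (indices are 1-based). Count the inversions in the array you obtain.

17 inversions

Positions 8 and 9 hold 17 and 12; after swapping, the array is [21, 10, 15, 16, 9, 24, 18, 12, 17].
For each element, count later entries that are smaller:
21 → 10, 15, 16, 9, 18, 12, 17 → 7
10 → 9 → 1
15 → 9, 12 → 2
16 → 9, 12 → 2
9 → none → 0
24 → 18, 12, 17 → 3
18 → 12, 17 → 2
12 → none → 0
17 → none → 0
Sum: 7 + 1 + 2 + 2 + 0 + 3 + 2 + 0 + 0 = 17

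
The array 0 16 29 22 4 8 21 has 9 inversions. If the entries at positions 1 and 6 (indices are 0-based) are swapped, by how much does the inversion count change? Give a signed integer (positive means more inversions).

Positions 1 and 6 hold 16 and 21; after swapping, the array is [0, 21, 29, 22, 4, 8, 16].
For each element, count later entries that are smaller:
0 → none → 0
21 → 4, 8, 16 → 3
29 → 22, 4, 8, 16 → 4
22 → 4, 8, 16 → 3
4 → none → 0
8 → none → 0
16 → none → 0
Sum: 0 + 3 + 4 + 3 + 0 + 0 + 0 = 10
Change: 10 − 9 = +1

+1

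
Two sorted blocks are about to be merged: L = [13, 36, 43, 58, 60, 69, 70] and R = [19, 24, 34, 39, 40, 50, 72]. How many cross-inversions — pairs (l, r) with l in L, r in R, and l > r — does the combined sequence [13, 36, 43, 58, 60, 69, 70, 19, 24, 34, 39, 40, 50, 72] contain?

32 cross-inversions

Count, for every r in R, how many entries of L exceed r:
r = 19: 36, 43, 58, 60, 69, 70 → 6
r = 24: 36, 43, 58, 60, 69, 70 → 6
r = 34: 36, 43, 58, 60, 69, 70 → 6
r = 39: 43, 58, 60, 69, 70 → 5
r = 40: 43, 58, 60, 69, 70 → 5
r = 50: 58, 60, 69, 70 → 4
r = 72: none → 0
Cross-inversions: 6 + 6 + 6 + 5 + 5 + 4 + 0 = 32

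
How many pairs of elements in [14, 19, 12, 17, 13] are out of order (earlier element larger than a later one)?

Element-by-element contributions:
14 → 12, 13 → 2
19 → 12, 17, 13 → 3
12 → none → 0
17 → 13 → 1
13 → none → 0
Sum: 2 + 3 + 0 + 1 + 0 = 6

There are 6 inversions.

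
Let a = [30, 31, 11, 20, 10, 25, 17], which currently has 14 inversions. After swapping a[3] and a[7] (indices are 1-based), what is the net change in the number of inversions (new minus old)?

+1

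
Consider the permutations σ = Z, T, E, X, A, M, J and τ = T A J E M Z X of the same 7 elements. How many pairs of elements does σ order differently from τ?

11 discordant pairs

Assign each item its position (1..7) in the first ordering, then rewrite the second ordering as that position sequence:
positions: Z→1, T→2, E→3, X→4, A→5, M→6, J→7
second ordering as positions: [2, 5, 7, 3, 6, 1, 4]
Discordant pairs = inversions in this position sequence.
2: 1 → 1
5: 3, 1, 4 → 3
7: 3, 6, 1, 4 → 4
3: 1 → 1
6: 1, 4 → 2
1: 0
4: 0
Total: 1 + 3 + 4 + 1 + 2 + 0 + 0 = 11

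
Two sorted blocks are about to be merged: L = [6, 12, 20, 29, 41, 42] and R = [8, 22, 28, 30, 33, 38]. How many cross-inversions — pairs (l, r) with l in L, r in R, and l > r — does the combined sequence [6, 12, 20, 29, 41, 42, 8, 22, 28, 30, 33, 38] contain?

There are 17 split inversions.

For each element r of the right run, count left-run elements greater than r:
r = 8: 12, 20, 29, 41, 42 → 5
r = 22: 29, 41, 42 → 3
r = 28: 29, 41, 42 → 3
r = 30: 41, 42 → 2
r = 33: 41, 42 → 2
r = 38: 41, 42 → 2
Cross-inversions: 5 + 3 + 3 + 2 + 2 + 2 = 17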